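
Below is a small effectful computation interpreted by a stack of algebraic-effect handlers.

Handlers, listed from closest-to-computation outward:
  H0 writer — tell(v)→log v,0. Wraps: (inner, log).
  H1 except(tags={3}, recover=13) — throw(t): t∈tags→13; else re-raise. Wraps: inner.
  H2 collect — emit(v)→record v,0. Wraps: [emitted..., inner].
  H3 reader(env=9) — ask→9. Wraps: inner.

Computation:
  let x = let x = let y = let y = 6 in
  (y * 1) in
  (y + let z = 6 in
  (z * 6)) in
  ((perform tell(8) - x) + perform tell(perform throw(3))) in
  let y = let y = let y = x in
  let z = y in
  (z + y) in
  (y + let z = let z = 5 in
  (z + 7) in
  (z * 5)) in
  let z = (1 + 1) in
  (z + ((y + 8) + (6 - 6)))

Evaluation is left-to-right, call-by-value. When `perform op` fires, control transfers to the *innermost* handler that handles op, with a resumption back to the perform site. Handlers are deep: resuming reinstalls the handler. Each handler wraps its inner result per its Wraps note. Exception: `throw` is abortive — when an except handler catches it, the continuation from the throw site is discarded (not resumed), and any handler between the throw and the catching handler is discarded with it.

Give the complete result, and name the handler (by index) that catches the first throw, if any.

Evaluation trace:
tell(8) @ H0 ⇒ log+=8
throw(3) @ H1 caught ⇒ 13
H2 returns [13]
H3 returns [13]
= [13]

Answer: [13] ; first throw caught by: H1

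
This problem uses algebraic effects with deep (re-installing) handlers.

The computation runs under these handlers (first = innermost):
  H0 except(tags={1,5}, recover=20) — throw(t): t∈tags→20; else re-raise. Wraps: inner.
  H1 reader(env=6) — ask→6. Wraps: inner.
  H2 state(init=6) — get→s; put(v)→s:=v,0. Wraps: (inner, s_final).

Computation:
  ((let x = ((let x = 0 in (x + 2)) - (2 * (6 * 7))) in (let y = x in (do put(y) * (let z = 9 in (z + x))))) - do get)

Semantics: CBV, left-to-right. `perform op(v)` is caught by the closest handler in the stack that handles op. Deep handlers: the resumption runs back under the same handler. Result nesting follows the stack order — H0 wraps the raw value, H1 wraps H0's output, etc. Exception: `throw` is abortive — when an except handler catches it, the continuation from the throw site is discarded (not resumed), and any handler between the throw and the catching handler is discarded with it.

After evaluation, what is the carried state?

Answer: -82

Working:
put(-82) @ H2 ⇒ s:=-82
get @ H2 ⇒ -82
H0 returns 82
H1 returns 82
H2 returns (82, -82)
= (82, -82)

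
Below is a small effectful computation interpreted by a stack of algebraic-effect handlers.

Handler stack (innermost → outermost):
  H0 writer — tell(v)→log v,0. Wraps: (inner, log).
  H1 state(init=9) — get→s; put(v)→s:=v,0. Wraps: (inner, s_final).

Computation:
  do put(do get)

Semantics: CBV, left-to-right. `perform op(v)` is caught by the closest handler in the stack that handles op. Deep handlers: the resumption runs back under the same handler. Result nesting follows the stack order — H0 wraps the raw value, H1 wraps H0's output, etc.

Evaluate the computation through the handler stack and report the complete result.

Answer: ((0, ()), 9)

Step-by-step:
get @ H1 ⇒ 9
put(9) @ H1 ⇒ s:=9
H0 returns (0, ())
H1 returns ((0, ()), 9)
= ((0, ()), 9)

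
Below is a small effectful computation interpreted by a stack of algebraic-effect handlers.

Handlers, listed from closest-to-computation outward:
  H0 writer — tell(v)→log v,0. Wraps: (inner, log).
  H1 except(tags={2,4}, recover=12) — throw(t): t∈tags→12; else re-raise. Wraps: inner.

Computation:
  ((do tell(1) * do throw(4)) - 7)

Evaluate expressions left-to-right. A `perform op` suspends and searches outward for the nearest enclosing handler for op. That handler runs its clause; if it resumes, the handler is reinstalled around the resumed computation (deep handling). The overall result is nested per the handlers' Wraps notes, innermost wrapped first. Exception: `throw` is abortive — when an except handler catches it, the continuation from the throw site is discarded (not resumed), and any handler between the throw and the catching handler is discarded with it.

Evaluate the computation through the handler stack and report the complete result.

Answer: 12

Working:
tell(1) @ H0 ⇒ log+=1
throw(4) @ H1 caught ⇒ 12
= 12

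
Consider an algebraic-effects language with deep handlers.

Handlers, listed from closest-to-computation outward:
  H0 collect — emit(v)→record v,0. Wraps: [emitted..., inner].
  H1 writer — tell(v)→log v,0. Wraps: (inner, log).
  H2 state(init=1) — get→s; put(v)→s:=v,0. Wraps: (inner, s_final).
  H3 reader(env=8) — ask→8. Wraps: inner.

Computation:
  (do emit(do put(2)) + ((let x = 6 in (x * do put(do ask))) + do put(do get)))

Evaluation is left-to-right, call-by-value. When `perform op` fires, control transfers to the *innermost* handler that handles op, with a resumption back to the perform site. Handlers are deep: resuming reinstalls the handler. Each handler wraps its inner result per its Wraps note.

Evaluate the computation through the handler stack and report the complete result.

Answer: (([0, 0], ()), 8)

Working:
put(2) @ H2 ⇒ s:=2
emit(0) @ H0 ⇒ out+=0
ask @ H3 ⇒ 8
put(8) @ H2 ⇒ s:=8
get @ H2 ⇒ 8
put(8) @ H2 ⇒ s:=8
H0 returns [0, 0]
H1 returns ([0, 0], ())
H2 returns (([0, 0], ()), 8)
H3 returns (([0, 0], ()), 8)
= (([0, 0], ()), 8)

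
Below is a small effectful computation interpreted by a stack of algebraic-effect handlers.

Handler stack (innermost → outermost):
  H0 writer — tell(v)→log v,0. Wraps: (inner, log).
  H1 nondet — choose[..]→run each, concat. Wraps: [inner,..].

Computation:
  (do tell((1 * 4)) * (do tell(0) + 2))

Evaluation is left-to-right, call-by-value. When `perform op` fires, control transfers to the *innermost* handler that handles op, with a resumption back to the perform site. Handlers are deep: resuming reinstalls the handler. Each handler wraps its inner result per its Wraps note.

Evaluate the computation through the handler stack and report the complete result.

Evaluation trace:
tell(4) @ H0 ⇒ log+=4
tell(0) @ H0 ⇒ log+=0
H0 returns (0, (4, 0))
H1 returns [(0, (4, 0))]
= [(0, (4, 0))]

Answer: [(0, (4, 0))]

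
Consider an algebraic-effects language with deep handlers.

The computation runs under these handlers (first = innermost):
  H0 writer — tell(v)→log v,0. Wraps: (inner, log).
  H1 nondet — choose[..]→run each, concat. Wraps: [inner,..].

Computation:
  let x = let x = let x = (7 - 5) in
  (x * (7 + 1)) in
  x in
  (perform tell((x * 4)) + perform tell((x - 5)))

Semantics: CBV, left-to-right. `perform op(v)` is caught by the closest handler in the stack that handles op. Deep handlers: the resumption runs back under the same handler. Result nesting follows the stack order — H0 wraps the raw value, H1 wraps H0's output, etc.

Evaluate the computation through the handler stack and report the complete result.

Answer: [(0, (64, 11))]

Working:
tell(64) @ H0 ⇒ log+=64
tell(11) @ H0 ⇒ log+=11
H0 returns (0, (64, 11))
H1 returns [(0, (64, 11))]
= [(0, (64, 11))]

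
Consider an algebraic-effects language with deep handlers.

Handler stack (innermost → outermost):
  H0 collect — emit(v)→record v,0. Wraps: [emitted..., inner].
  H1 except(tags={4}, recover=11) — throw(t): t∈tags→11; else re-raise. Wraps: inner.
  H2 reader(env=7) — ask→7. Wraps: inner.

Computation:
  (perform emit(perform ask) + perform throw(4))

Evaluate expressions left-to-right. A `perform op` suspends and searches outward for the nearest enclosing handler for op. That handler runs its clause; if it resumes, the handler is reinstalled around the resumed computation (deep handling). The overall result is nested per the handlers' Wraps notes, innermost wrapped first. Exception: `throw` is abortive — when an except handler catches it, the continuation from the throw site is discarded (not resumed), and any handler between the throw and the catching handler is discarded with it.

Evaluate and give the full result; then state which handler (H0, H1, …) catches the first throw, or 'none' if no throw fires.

Step-by-step:
ask @ H2 ⇒ 7
emit(7) @ H0 ⇒ out+=7
throw(4) @ H1 caught ⇒ 11
H2 returns 11
= 11

Answer: 11 ; first throw caught by: H1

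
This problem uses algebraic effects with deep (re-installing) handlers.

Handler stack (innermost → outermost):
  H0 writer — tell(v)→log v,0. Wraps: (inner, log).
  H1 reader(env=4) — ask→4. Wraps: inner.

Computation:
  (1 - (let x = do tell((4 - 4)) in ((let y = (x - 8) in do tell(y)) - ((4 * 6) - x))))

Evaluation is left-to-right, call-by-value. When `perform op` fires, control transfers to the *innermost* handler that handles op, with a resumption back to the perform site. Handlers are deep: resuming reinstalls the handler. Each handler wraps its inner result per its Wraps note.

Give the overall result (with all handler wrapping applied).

Answer: (25, (0, -8))

Evaluation trace:
tell(0) @ H0 ⇒ log+=0
tell(-8) @ H0 ⇒ log+=-8
H0 returns (25, (0, -8))
H1 returns (25, (0, -8))
= (25, (0, -8))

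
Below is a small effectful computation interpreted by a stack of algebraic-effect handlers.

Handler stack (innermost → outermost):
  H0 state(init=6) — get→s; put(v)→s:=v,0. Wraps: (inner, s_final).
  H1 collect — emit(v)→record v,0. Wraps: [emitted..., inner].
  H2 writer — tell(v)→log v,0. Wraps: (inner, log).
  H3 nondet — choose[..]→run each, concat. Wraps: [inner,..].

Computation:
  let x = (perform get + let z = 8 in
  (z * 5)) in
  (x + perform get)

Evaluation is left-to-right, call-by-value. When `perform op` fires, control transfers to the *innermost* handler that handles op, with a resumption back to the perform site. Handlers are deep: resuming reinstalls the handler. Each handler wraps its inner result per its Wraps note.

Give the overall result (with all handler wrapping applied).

Answer: [([(52, 6)], ())]

Evaluation trace:
get @ H0 ⇒ 6
get @ H0 ⇒ 6
H0 returns (52, 6)
H1 returns [(52, 6)]
H2 returns ([(52, 6)], ())
H3 returns [([(52, 6)], ())]
= [([(52, 6)], ())]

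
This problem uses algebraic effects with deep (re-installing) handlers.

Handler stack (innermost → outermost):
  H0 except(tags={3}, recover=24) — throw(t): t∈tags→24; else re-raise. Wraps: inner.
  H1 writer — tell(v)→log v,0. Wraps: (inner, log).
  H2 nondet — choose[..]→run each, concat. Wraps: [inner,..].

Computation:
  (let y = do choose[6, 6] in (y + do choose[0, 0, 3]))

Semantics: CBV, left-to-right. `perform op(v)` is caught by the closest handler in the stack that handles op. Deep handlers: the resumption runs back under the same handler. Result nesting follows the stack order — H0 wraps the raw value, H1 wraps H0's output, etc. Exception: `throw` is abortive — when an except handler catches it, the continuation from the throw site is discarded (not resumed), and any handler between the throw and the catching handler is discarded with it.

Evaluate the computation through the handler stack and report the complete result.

Answer: [(6, ()), (6, ()), (9, ()), (6, ()), (6, ()), (9, ())]

Working:
choose[6, 6] @ H2
  branch[0] choose=6:
    choose[0, 0, 3] @ H2
      branch[0] choose=0:
        H0 returns 6
        H1 returns (6, ())
        H2 returns [(6, ())]
      branch[1] choose=0:
        H0 returns 6
        H1 returns (6, ())
        H2 returns [(6, ())]
      branch[2] choose=3:
        H0 returns 9
        H1 returns (9, ())
        H2 returns [(9, ())]
  branch[1] choose=6:
    choose[0, 0, 3] @ H2
      branch[0] choose=0:
        H0 returns 6
        H1 returns (6, ())
        H2 returns [(6, ())]
      branch[1] choose=0:
        H0 returns 6
        H1 returns (6, ())
        H2 returns [(6, ())]
      branch[2] choose=3:
        H0 returns 9
        H1 returns (9, ())
        H2 returns [(9, ())]
= [(6, ()), (6, ()), (9, ()), (6, ()), (6, ()), (9, ())]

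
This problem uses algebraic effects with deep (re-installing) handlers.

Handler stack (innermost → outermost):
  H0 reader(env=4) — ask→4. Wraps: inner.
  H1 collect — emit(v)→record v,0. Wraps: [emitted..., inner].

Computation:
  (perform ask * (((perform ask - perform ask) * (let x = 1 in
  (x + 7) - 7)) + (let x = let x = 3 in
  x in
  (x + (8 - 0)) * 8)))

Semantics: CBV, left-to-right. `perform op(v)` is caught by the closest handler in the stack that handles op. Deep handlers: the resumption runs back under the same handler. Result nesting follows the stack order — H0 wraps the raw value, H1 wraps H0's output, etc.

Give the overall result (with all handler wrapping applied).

Answer: [352]

Working:
ask @ H0 ⇒ 4
ask @ H0 ⇒ 4
ask @ H0 ⇒ 4
H0 returns 352
H1 returns [352]
= [352]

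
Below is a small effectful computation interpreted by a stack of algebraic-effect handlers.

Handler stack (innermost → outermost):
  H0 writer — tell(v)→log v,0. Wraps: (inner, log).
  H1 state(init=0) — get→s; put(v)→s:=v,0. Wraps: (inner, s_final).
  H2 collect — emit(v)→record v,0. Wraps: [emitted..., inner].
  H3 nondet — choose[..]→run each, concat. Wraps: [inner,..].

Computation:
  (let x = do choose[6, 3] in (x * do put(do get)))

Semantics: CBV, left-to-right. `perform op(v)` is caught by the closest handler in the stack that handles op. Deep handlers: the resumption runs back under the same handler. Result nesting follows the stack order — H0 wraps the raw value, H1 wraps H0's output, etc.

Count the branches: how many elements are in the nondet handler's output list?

Step-by-step:
choose[6, 3] @ H3
  branch[0] choose=6:
    get @ H1 ⇒ 0
    put(0) @ H1 ⇒ s:=0
    H0 returns (0, ())
    H1 returns ((0, ()), 0)
    H2 returns [((0, ()), 0)]
    H3 returns [[((0, ()), 0)]]
  branch[1] choose=3:
    get @ H1 ⇒ 0
    put(0) @ H1 ⇒ s:=0
    H0 returns (0, ())
    H1 returns ((0, ()), 0)
    H2 returns [((0, ()), 0)]
    H3 returns [[((0, ()), 0)]]
= [[((0, ()), 0)], [((0, ()), 0)]]

Answer: 2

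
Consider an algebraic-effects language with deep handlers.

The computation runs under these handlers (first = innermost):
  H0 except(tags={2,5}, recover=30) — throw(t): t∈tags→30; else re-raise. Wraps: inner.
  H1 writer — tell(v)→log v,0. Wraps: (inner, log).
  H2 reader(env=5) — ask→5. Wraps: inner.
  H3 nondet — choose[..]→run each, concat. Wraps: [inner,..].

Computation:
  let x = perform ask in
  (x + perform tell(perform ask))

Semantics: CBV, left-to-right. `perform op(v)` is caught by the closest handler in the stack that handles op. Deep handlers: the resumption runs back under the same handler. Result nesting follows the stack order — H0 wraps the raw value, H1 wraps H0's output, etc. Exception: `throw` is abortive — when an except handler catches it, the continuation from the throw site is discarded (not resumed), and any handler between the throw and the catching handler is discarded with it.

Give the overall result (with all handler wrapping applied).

Step-by-step:
ask @ H2 ⇒ 5
ask @ H2 ⇒ 5
tell(5) @ H1 ⇒ log+=5
H0 returns 5
H1 returns (5, (5))
H2 returns (5, (5))
H3 returns [(5, (5))]
= [(5, (5))]

Answer: [(5, (5))]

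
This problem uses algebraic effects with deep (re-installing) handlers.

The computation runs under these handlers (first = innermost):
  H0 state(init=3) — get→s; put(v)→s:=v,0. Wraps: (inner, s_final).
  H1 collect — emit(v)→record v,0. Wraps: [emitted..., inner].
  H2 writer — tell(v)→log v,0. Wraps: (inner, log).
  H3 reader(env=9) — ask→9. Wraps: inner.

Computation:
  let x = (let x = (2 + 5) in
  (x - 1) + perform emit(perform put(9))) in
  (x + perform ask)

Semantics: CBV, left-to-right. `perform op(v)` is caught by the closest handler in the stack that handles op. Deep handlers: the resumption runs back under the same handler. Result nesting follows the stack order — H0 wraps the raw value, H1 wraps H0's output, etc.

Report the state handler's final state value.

Answer: 9

Working:
put(9) @ H0 ⇒ s:=9
emit(0) @ H1 ⇒ out+=0
ask @ H3 ⇒ 9
H0 returns (15, 9)
H1 returns [0, (15, 9)]
H2 returns ([0, (15, 9)], ())
H3 returns ([0, (15, 9)], ())
= ([0, (15, 9)], ())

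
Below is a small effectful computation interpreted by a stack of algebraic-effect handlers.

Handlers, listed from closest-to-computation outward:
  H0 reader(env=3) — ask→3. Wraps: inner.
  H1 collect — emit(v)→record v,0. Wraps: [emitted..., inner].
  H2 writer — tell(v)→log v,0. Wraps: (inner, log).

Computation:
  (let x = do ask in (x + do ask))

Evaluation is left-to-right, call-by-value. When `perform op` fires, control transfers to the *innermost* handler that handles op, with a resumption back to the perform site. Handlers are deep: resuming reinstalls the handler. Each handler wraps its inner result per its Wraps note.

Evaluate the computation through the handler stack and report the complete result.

Answer: ([6], ())

Evaluation trace:
ask @ H0 ⇒ 3
ask @ H0 ⇒ 3
H0 returns 6
H1 returns [6]
H2 returns ([6], ())
= ([6], ())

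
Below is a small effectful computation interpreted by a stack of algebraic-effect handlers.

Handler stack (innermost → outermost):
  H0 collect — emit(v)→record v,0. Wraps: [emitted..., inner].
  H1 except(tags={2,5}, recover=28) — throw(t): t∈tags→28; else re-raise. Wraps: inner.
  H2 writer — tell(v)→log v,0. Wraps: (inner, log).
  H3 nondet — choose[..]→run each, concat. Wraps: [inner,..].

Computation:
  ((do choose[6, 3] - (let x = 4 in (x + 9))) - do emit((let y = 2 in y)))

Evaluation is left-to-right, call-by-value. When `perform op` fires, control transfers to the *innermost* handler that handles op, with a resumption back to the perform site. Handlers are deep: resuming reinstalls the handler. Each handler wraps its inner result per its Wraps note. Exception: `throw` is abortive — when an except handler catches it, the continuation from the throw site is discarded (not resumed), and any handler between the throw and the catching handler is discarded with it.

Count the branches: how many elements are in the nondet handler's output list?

Answer: 2

Working:
choose[6, 3] @ H3
  branch[0] choose=6:
    emit(2) @ H0 ⇒ out+=2
    H0 returns [2, -7]
    H1 returns [2, -7]
    H2 returns ([2, -7], ())
    H3 returns [([2, -7], ())]
  branch[1] choose=3:
    emit(2) @ H0 ⇒ out+=2
    H0 returns [2, -10]
    H1 returns [2, -10]
    H2 returns ([2, -10], ())
    H3 returns [([2, -10], ())]
= [([2, -7], ()), ([2, -10], ())]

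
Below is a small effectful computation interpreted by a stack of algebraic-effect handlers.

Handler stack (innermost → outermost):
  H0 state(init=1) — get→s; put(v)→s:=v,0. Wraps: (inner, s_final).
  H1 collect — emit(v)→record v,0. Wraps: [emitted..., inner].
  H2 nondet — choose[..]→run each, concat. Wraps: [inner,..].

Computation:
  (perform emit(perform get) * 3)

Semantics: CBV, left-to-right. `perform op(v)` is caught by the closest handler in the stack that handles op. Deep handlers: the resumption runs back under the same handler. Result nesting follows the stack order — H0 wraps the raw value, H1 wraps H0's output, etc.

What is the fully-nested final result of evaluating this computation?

Answer: [[1, (0, 1)]]

Working:
get @ H0 ⇒ 1
emit(1) @ H1 ⇒ out+=1
H0 returns (0, 1)
H1 returns [1, (0, 1)]
H2 returns [[1, (0, 1)]]
= [[1, (0, 1)]]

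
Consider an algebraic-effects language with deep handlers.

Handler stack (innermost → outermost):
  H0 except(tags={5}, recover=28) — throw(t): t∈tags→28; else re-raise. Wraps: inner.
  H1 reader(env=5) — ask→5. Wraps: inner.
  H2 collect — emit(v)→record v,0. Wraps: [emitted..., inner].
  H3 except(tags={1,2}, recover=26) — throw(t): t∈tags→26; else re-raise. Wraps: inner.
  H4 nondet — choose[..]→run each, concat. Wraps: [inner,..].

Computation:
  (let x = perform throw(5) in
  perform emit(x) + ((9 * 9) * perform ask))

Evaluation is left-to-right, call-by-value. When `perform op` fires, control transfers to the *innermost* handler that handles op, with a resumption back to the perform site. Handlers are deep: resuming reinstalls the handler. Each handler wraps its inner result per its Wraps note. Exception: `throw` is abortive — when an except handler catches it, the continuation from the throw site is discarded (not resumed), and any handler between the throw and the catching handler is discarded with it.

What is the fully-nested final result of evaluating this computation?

Answer: [[28]]

Working:
throw(5) @ H0 caught ⇒ 28
H1 returns 28
H2 returns [28]
H3 returns [28]
H4 returns [[28]]
= [[28]]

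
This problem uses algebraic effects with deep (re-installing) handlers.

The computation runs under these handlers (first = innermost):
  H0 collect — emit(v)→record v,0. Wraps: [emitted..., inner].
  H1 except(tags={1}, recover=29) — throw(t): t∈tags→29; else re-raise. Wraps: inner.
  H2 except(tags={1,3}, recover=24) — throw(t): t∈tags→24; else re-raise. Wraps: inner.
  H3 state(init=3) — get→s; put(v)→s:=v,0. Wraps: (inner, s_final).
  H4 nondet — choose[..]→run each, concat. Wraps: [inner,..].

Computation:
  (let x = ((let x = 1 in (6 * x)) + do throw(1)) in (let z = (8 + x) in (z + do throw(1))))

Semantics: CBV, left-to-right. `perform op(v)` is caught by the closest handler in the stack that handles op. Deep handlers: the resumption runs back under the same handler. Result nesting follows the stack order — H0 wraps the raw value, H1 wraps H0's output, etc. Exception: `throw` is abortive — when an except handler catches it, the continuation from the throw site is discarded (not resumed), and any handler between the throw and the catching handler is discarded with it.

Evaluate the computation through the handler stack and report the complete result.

Working:
throw(1) @ H1 caught ⇒ 29
H2 returns 29
H3 returns (29, 3)
H4 returns [(29, 3)]
= [(29, 3)]

Answer: [(29, 3)]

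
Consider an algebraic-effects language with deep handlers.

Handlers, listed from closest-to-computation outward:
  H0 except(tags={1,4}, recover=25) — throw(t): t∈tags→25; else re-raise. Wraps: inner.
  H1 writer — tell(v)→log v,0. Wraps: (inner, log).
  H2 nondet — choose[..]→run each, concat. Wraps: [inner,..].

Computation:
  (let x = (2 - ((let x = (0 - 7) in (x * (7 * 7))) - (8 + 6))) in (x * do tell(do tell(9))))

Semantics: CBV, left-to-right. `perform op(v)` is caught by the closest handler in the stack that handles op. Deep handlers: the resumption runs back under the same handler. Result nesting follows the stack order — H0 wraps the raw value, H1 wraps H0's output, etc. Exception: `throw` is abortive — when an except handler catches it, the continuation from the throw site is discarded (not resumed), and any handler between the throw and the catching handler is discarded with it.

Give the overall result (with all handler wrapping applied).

Working:
tell(9) @ H1 ⇒ log+=9
tell(0) @ H1 ⇒ log+=0
H0 returns 0
H1 returns (0, (9, 0))
H2 returns [(0, (9, 0))]
= [(0, (9, 0))]

Answer: [(0, (9, 0))]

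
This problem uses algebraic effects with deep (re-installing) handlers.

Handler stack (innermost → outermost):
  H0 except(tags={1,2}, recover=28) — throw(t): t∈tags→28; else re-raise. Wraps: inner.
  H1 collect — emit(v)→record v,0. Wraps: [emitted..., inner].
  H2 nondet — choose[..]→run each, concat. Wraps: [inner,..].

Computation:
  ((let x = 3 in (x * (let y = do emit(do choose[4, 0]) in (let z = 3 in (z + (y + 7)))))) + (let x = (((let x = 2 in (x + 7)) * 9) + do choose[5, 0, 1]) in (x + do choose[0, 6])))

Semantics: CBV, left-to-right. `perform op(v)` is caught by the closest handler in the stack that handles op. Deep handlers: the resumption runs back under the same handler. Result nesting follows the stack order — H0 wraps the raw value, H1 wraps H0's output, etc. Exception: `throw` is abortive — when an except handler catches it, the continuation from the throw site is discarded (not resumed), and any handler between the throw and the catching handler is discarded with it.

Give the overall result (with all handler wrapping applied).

Answer: [[4, 116], [4, 122], [4, 111], [4, 117], [4, 112], [4, 118], [0, 116], [0, 122], [0, 111], [0, 117], [0, 112], [0, 118]]

Evaluation trace:
choose[4, 0] @ H2
  branch[0] choose=4:
    emit(4) @ H1 ⇒ out+=4
    choose[5, 0, 1] @ H2
      branch[0] choose=5:
        choose[0, 6] @ H2
          branch[0] choose=0:
            H0 returns 116
            H1 returns [4, 116]
            H2 returns [[4, 116]]
          branch[1] choose=6:
            H0 returns 122
            H1 returns [4, 122]
            H2 returns [[4, 122]]
      branch[1] choose=0:
        choose[0, 6] @ H2
          branch[0] choose=0:
            H0 returns 111
            H1 returns [4, 111]
            H2 returns [[4, 111]]
          branch[1] choose=6:
            H0 returns 117
            H1 returns [4, 117]
            H2 returns [[4, 117]]
      branch[2] choose=1:
        choose[0, 6] @ H2
          branch[0] choose=0:
            H0 returns 112
            H1 returns [4, 112]
            H2 returns [[4, 112]]
          branch[1] choose=6:
            H0 returns 118
            H1 returns [4, 118]
            H2 returns [[4, 118]]
  branch[1] choose=0:
    emit(0) @ H1 ⇒ out+=0
    choose[5, 0, 1] @ H2
      branch[0] choose=5:
        choose[0, 6] @ H2
          branch[0] choose=0:
            H0 returns 116
            H1 returns [0, 116]
            H2 returns [[0, 116]]
          branch[1] choose=6:
            H0 returns 122
            H1 returns [0, 122]
            H2 returns [[0, 122]]
      branch[1] choose=0:
        choose[0, 6] @ H2
          branch[0] choose=0:
            H0 returns 111
            H1 returns [0, 111]
            H2 returns [[0, 111]]
          branch[1] choose=6:
            H0 returns 117
            H1 returns [0, 117]
            H2 returns [[0, 117]]
      branch[2] choose=1:
        choose[0, 6] @ H2
          branch[0] choose=0:
            H0 returns 112
            H1 returns [0, 112]
            H2 returns [[0, 112]]
          branch[1] choose=6:
            H0 returns 118
            H1 returns [0, 118]
            H2 returns [[0, 118]]
= [[4, 116], [4, 122], [4, 111], [4, 117], [4, 112], [4, 118], [0, 116], [0, 122], [0, 111], [0, 117], [0, 112], [0, 118]]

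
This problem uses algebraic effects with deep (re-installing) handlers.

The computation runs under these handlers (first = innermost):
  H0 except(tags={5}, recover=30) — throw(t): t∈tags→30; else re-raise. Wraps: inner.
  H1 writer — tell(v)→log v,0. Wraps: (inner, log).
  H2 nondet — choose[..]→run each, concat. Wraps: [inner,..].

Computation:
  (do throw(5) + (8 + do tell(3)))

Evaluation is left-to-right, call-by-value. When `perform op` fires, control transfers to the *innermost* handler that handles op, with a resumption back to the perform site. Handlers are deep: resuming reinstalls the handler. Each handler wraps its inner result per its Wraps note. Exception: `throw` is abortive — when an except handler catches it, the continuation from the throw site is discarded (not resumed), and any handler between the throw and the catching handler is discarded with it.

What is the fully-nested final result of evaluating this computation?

Answer: [(30, ())]

Evaluation trace:
throw(5) @ H0 caught ⇒ 30
H1 returns (30, ())
H2 returns [(30, ())]
= [(30, ())]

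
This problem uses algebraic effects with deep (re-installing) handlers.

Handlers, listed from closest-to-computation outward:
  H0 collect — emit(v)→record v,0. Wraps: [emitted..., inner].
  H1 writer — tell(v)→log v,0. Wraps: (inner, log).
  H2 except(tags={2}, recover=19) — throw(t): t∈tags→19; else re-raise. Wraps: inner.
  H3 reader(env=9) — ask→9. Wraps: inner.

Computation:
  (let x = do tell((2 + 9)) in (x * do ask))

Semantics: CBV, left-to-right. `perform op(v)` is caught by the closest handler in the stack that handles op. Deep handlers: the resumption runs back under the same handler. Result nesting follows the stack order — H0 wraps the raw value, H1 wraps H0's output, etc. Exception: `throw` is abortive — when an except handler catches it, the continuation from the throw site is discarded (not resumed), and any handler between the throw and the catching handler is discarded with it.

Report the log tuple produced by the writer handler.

Working:
tell(11) @ H1 ⇒ log+=11
ask @ H3 ⇒ 9
H0 returns [0]
H1 returns ([0], (11))
H2 returns ([0], (11))
H3 returns ([0], (11))
= ([0], (11))

Answer: (11)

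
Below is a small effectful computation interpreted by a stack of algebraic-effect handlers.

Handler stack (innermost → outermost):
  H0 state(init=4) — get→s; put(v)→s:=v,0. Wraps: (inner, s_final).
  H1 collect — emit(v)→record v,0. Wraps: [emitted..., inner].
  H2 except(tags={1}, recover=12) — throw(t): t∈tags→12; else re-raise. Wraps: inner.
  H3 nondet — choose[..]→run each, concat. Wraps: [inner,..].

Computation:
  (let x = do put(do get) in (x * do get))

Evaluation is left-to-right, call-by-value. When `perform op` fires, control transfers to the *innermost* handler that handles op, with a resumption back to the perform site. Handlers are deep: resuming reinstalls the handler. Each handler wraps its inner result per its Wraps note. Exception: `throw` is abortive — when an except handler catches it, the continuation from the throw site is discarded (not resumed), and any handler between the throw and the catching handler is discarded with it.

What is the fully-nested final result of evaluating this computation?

Step-by-step:
get @ H0 ⇒ 4
put(4) @ H0 ⇒ s:=4
get @ H0 ⇒ 4
H0 returns (0, 4)
H1 returns [(0, 4)]
H2 returns [(0, 4)]
H3 returns [[(0, 4)]]
= [[(0, 4)]]

Answer: [[(0, 4)]]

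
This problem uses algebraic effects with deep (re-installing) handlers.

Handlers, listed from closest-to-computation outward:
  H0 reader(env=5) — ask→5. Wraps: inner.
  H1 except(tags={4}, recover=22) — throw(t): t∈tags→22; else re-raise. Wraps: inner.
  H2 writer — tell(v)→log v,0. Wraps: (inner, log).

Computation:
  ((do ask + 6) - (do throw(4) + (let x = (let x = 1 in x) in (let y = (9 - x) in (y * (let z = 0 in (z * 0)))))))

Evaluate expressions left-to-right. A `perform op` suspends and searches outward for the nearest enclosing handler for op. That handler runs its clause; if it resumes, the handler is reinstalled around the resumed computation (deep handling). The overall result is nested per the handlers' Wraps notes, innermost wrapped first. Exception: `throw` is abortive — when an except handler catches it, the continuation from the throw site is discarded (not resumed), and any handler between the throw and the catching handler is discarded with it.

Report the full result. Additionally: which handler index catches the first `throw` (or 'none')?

Answer: (22, ()) ; first throw caught by: H1

Evaluation trace:
ask @ H0 ⇒ 5
throw(4) @ H1 caught ⇒ 22
H2 returns (22, ())
= (22, ())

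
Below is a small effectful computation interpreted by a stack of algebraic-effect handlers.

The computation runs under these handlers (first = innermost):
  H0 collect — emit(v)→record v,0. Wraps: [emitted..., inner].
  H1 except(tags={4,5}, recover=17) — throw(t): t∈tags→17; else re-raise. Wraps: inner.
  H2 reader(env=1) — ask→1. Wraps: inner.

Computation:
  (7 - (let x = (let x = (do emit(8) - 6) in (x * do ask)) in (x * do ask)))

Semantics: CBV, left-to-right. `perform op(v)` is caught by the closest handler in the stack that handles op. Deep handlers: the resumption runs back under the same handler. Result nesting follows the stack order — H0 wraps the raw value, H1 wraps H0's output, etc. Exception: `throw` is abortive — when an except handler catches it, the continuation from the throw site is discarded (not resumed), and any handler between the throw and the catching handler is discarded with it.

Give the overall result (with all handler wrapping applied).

Answer: [8, 13]

Evaluation trace:
emit(8) @ H0 ⇒ out+=8
ask @ H2 ⇒ 1
ask @ H2 ⇒ 1
H0 returns [8, 13]
H1 returns [8, 13]
H2 returns [8, 13]
= [8, 13]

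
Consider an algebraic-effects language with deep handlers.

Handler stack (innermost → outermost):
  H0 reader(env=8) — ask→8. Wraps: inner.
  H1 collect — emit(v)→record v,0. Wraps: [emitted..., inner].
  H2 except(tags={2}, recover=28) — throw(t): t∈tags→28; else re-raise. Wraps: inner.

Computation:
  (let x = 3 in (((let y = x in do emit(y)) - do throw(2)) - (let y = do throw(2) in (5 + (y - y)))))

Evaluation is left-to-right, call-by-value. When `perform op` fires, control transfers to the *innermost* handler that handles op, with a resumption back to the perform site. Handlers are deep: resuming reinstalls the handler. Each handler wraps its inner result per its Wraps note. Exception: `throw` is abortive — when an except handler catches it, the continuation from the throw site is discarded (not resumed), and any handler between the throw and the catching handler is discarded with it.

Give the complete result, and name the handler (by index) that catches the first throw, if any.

Step-by-step:
emit(3) @ H1 ⇒ out+=3
throw(2) @ H2 caught ⇒ 28
= 28

Answer: 28 ; first throw caught by: H2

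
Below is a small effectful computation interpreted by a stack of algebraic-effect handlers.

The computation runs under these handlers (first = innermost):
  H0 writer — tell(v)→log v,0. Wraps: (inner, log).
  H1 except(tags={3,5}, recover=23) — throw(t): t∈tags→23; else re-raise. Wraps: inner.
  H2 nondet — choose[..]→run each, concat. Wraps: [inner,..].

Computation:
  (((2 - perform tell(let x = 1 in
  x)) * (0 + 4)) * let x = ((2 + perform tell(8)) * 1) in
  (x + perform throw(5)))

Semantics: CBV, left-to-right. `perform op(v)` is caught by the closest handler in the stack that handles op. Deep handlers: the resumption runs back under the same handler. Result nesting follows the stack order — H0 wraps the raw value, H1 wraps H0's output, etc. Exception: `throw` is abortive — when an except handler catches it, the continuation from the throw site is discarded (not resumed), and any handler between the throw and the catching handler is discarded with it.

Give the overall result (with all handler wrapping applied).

Answer: [23]

Working:
tell(1) @ H0 ⇒ log+=1
tell(8) @ H0 ⇒ log+=8
throw(5) @ H1 caught ⇒ 23
H2 returns [23]
= [23]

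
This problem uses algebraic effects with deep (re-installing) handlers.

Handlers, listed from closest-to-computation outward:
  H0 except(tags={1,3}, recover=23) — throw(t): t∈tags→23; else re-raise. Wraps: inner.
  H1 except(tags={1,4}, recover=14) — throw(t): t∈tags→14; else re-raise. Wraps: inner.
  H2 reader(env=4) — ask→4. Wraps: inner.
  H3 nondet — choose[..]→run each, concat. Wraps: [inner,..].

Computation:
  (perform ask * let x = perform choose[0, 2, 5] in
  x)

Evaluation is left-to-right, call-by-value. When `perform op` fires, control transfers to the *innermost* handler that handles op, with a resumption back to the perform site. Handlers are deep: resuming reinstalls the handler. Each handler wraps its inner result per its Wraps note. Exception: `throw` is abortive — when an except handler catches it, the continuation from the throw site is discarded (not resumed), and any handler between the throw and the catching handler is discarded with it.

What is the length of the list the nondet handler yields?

Step-by-step:
ask @ H2 ⇒ 4
choose[0, 2, 5] @ H3
  branch[0] choose=0:
    H0 returns 0
    H1 returns 0
    H2 returns 0
    H3 returns [0]
  branch[1] choose=2:
    H0 returns 8
    H1 returns 8
    H2 returns 8
    H3 returns [8]
  branch[2] choose=5:
    H0 returns 20
    H1 returns 20
    H2 returns 20
    H3 returns [20]
= [0, 8, 20]

Answer: 3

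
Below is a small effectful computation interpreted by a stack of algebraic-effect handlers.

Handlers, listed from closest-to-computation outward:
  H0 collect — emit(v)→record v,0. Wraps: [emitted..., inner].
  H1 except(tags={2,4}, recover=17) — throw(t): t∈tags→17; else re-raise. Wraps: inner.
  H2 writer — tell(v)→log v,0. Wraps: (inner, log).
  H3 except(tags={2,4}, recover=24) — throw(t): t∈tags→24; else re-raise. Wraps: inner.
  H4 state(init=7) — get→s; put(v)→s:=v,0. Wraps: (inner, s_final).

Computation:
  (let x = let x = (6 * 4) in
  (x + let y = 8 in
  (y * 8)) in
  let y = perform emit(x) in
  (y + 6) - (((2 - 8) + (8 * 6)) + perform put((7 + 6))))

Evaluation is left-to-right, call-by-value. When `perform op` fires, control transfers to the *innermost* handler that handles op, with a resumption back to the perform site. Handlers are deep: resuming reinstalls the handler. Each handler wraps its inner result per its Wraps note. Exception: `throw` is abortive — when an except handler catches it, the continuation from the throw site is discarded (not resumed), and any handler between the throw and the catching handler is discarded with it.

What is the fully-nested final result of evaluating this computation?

Step-by-step:
emit(88) @ H0 ⇒ out+=88
put(13) @ H4 ⇒ s:=13
H0 returns [88, -36]
H1 returns [88, -36]
H2 returns ([88, -36], ())
H3 returns ([88, -36], ())
H4 returns (([88, -36], ()), 13)
= (([88, -36], ()), 13)

Answer: (([88, -36], ()), 13)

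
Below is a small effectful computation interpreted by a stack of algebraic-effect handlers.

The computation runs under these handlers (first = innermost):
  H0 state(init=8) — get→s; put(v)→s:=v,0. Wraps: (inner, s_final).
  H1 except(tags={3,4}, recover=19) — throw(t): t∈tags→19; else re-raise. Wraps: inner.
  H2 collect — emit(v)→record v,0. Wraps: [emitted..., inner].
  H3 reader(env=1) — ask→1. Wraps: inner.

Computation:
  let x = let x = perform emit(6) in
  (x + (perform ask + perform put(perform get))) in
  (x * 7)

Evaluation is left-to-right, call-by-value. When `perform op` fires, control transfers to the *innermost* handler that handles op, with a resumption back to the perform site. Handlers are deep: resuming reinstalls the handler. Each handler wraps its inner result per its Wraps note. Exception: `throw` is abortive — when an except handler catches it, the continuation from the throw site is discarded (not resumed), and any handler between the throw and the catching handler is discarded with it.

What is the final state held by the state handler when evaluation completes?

Evaluation trace:
emit(6) @ H2 ⇒ out+=6
ask @ H3 ⇒ 1
get @ H0 ⇒ 8
put(8) @ H0 ⇒ s:=8
H0 returns (7, 8)
H1 returns (7, 8)
H2 returns [6, (7, 8)]
H3 returns [6, (7, 8)]
= [6, (7, 8)]

Answer: 8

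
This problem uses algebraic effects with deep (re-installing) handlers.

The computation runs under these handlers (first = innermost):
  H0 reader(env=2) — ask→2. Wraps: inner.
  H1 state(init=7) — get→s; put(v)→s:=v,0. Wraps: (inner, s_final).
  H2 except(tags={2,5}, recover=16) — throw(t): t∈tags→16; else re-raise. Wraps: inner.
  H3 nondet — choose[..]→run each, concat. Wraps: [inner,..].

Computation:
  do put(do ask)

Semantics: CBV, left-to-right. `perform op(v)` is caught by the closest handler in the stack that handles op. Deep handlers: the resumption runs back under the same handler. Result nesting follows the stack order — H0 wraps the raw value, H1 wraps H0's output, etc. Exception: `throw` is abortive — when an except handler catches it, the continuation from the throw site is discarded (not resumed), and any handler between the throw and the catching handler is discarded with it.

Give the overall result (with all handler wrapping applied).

Answer: [(0, 2)]

Working:
ask @ H0 ⇒ 2
put(2) @ H1 ⇒ s:=2
H0 returns 0
H1 returns (0, 2)
H2 returns (0, 2)
H3 returns [(0, 2)]
= [(0, 2)]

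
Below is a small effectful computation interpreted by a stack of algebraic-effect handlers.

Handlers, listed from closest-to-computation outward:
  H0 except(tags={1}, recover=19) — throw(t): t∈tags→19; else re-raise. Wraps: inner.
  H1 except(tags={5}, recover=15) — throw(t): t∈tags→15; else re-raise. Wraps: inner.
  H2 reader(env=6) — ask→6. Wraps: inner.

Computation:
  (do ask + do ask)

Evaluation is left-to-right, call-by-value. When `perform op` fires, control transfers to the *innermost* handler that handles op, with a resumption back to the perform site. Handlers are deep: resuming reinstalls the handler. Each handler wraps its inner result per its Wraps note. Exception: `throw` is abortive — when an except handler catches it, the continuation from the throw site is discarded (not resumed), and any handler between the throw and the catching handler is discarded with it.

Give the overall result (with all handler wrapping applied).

Evaluation trace:
ask @ H2 ⇒ 6
ask @ H2 ⇒ 6
H0 returns 12
H1 returns 12
H2 returns 12
= 12

Answer: 12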